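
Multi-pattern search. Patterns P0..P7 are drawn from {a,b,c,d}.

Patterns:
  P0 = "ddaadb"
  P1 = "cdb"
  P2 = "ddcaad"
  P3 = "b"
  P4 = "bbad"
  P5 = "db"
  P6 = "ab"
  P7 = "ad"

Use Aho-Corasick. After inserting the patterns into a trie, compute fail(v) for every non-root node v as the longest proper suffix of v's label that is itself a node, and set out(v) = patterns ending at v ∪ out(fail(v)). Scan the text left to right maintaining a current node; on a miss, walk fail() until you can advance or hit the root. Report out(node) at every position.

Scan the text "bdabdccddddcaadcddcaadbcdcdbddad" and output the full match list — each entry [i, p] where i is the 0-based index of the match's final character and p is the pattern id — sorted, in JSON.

Construct AC machine:
Trie nodes:
  n0 'ε': a→19 b→14 c→7 d→1
  n1 'd': b→18 d→2
  n2 'dd': a→3 c→10
  n3 'dda': a→4
  n4 'ddaa': d→5
  n5 'ddaad': b→6
  n6 'ddaadb': ·  ←P0
  n7 'c': d→8
  n8 'cd': b→9
  n9 'cdb': ·  ←P1
  n10 'ddc': a→11
  n11 'ddca': a→12
  n12 'ddcaa': d→13
  n13 'ddcaad': ·  ←P2
  n14 'b': b→15  ←P3
  n15 'bb': a→16
  n16 'bba': d→17
  n17 'bbad': ·  ←P4
  n18 'db': ·  ←P5
  n19 'a': b→20 d→21
  n20 'ab': ·  ←P6
  n21 'ad': ·  ←P7

BFS fail/out derivation:
  fail(1) 'd': from fail(0)=0 chase 'd': 0 ⇒ 0;  out=∅∪out(0)=∅
  fail(7) 'c': from fail(0)=0 chase 'c': 0 ⇒ 0;  out=∅∪out(0)=∅
  fail(14) 'b': from fail(0)=0 chase 'b': 0 ⇒ 0;  out={3}∪out(0)={3}
  fail(19) 'a': from fail(0)=0 chase 'a': 0 ⇒ 0;  out=∅∪out(0)=∅
  fail(2) 'dd': from fail(1)=0 chase 'd': 0 ⇒ 1;  out=∅∪out(1)=∅
  fail(8) 'cd': from fail(7)=0 chase 'd': 0 ⇒ 1;  out=∅∪out(1)=∅
  fail(15) 'bb': from fail(14)=0 chase 'b': 0 ⇒ 14;  out=∅∪out(14)={3}
  fail(18) 'db': from fail(1)=0 chase 'b': 0 ⇒ 14;  out={5}∪out(14)={3,5}
  fail(20) 'ab': from fail(19)=0 chase 'b': 0 ⇒ 14;  out={6}∪out(14)={3,6}
  fail(21) 'ad': from fail(19)=0 chase 'd': 0 ⇒ 1;  out={7}∪out(1)={7}
  fail(3) 'dda': from fail(2)=1 chase 'a': 1→0 ⇒ 19;  out=∅∪out(19)=∅
  fail(9) 'cdb': from fail(8)=1 chase 'b': 1 ⇒ 18;  out={1}∪out(18)={1,3,5}
  fail(10) 'ddc': from fail(2)=1 chase 'c': 1→0 ⇒ 7;  out=∅∪out(7)=∅
  fail(16) 'bba': from fail(15)=14 chase 'a': 14→0 ⇒ 19;  out=∅∪out(19)=∅
  fail(4) 'ddaa': from fail(3)=19 chase 'a': 19→0 ⇒ 19;  out=∅∪out(19)=∅
  fail(11) 'ddca': from fail(10)=7 chase 'a': 7→0 ⇒ 19;  out=∅∪out(19)=∅
  fail(17) 'bbad': from fail(16)=19 chase 'd': 19 ⇒ 21;  out={4}∪out(21)={4,7}
  fail(5) 'ddaad': from fail(4)=19 chase 'd': 19 ⇒ 21;  out=∅∪out(21)={7}
  fail(12) 'ddcaa': from fail(11)=19 chase 'a': 19→0 ⇒ 19;  out=∅∪out(19)=∅
  fail(6) 'ddaadb': from fail(5)=21 chase 'b': 21→1 ⇒ 18;  out={0}∪out(18)={0,3,5}
  fail(13) 'ddcaad': from fail(12)=19 chase 'd': 19 ⇒ 21;  out={2}∪out(21)={2,7}

Scan:
[0] read 'b'  n0⇒n14  → match P3@[0:0]
[1] read 'd'  n14⇒n1 (via fail)
[2] read 'a'  n1⇒n19 (via fail)
[3] read 'b'  n19⇒n20  → match P3@[3:3],P6@[2:3]
[4] read 'd'  n20⇒n1 (via fail)
[5] read 'c'  n1⇒n7 (via fail)
[6] read 'c'  n7⇒n7 (via fail)
[7] read 'd'  n7⇒n8
[8] read 'd'  n8⇒n2 (via fail)
[9] read 'd'  n2⇒n2 (via fail)
[10] read 'd'  n2⇒n2 (via fail)
[11] read 'c'  n2⇒n10
[12] read 'a'  n10⇒n11
[13] read 'a'  n11⇒n12
[14] read 'd'  n12⇒n13  → match P2@[9:14],P7@[13:14]
[15] read 'c'  n13⇒n7 (via fail)
[16] read 'd'  n7⇒n8
[17] read 'd'  n8⇒n2 (via fail)
[18] read 'c'  n2⇒n10
[19] read 'a'  n10⇒n11
[20] read 'a'  n11⇒n12
[21] read 'd'  n12⇒n13  → match P2@[16:21],P7@[20:21]
[22] read 'b'  n13⇒n18 (via fail)  → match P3@[22:22],P5@[21:22]
[23] read 'c'  n18⇒n7 (via fail)
[24] read 'd'  n7⇒n8
[25] read 'c'  n8⇒n7 (via fail)
[26] read 'd'  n7⇒n8
[27] read 'b'  n8⇒n9  → match P1@[25:27],P3@[27:27],P5@[26:27]
[28] read 'd'  n9⇒n1 (via fail)
[29] read 'd'  n1⇒n2
[30] read 'a'  n2⇒n3
[31] read 'd'  n3⇒n21 (via fail)  → match P7@[30:31]

Result: [[0,3],[3,3],[3,6],[14,2],[14,7],[21,2],[21,7],[22,3],[22,5],[27,1],[27,3],[27,5],[31,7]]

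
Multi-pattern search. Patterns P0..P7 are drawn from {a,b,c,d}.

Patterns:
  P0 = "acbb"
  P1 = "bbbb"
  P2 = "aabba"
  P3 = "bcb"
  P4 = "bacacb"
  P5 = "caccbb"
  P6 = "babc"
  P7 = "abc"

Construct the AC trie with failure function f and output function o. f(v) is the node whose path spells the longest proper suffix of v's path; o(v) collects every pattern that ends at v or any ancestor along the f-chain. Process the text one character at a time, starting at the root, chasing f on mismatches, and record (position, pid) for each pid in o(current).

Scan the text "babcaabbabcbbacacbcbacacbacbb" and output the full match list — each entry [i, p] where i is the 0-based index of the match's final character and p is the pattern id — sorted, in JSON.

Construct AC machine:
Trie (insert patterns):
  0='ε' goto a→1 b→5 c→20
  1='a' goto a→9 b→28 c→2
  2='ac' goto b→3
  3='acb' goto b→4
  4='acbb' goto ·  ←P0
  5='b' goto a→15 b→6 c→13
  6='bb' goto b→7
  7='bbb' goto b→8
  8='bbbb' goto ·  ←P1
  9='aa' goto b→10
  10='aab' goto b→11
  11='aabb' goto a→12
  12='aabba' goto ·  ←P2
  13='bc' goto b→14
  14='bcb' goto ·  ←P3
  15='ba' goto b→26 c→16
  16='bac' goto a→17
  17='baca' goto c→18
  18='bacac' goto b→19
  19='bacacb' goto ·  ←P4
  20='c' goto a→21
  21='ca' goto c→22
  22='cac' goto c→23
  23='cacc' goto b→24
  24='caccb' goto b→25
  25='caccbb' goto ·  ←P5
  26='bab' goto c→27
  27='babc' goto ·  ←P6
  28='ab' goto c→29
  29='abc' goto ·  ←P7

BFS fail/out derivation:
  fail(1) 'a': from fail(0)=0 chase 'a': 0 ⇒ 0;  out=∅∪out(0)=∅
  fail(5) 'b': from fail(0)=0 chase 'b': 0 ⇒ 0;  out=∅∪out(0)=∅
  fail(20) 'c': from fail(0)=0 chase 'c': 0 ⇒ 0;  out=∅∪out(0)=∅
  fail(2) 'ac': from fail(1)=0 chase 'c': 0 ⇒ 20;  out=∅∪out(20)=∅
  fail(6) 'bb': from fail(5)=0 chase 'b': 0 ⇒ 5;  out=∅∪out(5)=∅
  fail(9) 'aa': from fail(1)=0 chase 'a': 0 ⇒ 1;  out=∅∪out(1)=∅
  fail(13) 'bc': from fail(5)=0 chase 'c': 0 ⇒ 20;  out=∅∪out(20)=∅
  fail(15) 'ba': from fail(5)=0 chase 'a': 0 ⇒ 1;  out=∅∪out(1)=∅
  fail(21) 'ca': from fail(20)=0 chase 'a': 0 ⇒ 1;  out=∅∪out(1)=∅
  fail(28) 'ab': from fail(1)=0 chase 'b': 0 ⇒ 5;  out=∅∪out(5)=∅
  fail(3) 'acb': from fail(2)=20 chase 'b': 20→0 ⇒ 5;  out=∅∪out(5)=∅
  fail(7) 'bbb': from fail(6)=5 chase 'b': 5 ⇒ 6;  out=∅∪out(6)=∅
  fail(10) 'aab': from fail(9)=1 chase 'b': 1 ⇒ 28;  out=∅∪out(28)=∅
  fail(14) 'bcb': from fail(13)=20 chase 'b': 20→0 ⇒ 5;  out={3}∪out(5)={3}
  fail(16) 'bac': from fail(15)=1 chase 'c': 1 ⇒ 2;  out=∅∪out(2)=∅
  fail(22) 'cac': from fail(21)=1 chase 'c': 1 ⇒ 2;  out=∅∪out(2)=∅
  fail(26) 'bab': from fail(15)=1 chase 'b': 1 ⇒ 28;  out=∅∪out(28)=∅
  fail(29) 'abc': from fail(28)=5 chase 'c': 5 ⇒ 13;  out={7}∪out(13)={7}
  fail(4) 'acbb': from fail(3)=5 chase 'b': 5 ⇒ 6;  out={0}∪out(6)={0}
  fail(8) 'bbbb': from fail(7)=6 chase 'b': 6 ⇒ 7;  out={1}∪out(7)={1}
  fail(11) 'aabb': from fail(10)=28 chase 'b': 28→5 ⇒ 6;  out=∅∪out(6)=∅
  fail(17) 'baca': from fail(16)=2 chase 'a': 2→20 ⇒ 21;  out=∅∪out(21)=∅
  fail(23) 'cacc': from fail(22)=2 chase 'c': 2→20→0 ⇒ 20;  out=∅∪out(20)=∅
  fail(27) 'babc': from fail(26)=28 chase 'c': 28 ⇒ 29;  out={6}∪out(29)={6,7}
  fail(12) 'aabba': from fail(11)=6 chase 'a': 6→5 ⇒ 15;  out={2}∪out(15)={2}
  fail(18) 'bacac': from fail(17)=21 chase 'c': 21 ⇒ 22;  out=∅∪out(22)=∅
  fail(24) 'caccb': from fail(23)=20 chase 'b': 20→0 ⇒ 5;  out=∅∪out(5)=∅
  fail(19) 'bacacb': from fail(18)=22 chase 'b': 22→2 ⇒ 3;  out={4}∪out(3)={4}
  fail(25) 'caccbb': from fail(24)=5 chase 'b': 5 ⇒ 6;  out={5}∪out(6)={5}

Run:
i=0 'b': node 0→5
i=1 'a': node 5→15
i=2 'b': node 15→26
i=3 'c': node 26→27  ** P6@[0:3],P7@[1:3]
i=4 'a': node 27→21 (fail-walked)
i=5 'a': node 21→9 (fail-walked)
i=6 'b': node 9→10
i=7 'b': node 10→11
i=8 'a': node 11→12  ** P2@[4:8]
i=9 'b': node 12→26 (fail-walked)
i=10 'c': node 26→27  ** P6@[7:10],P7@[8:10]
i=11 'b': node 27→14 (fail-walked)  ** P3@[9:11]
i=12 'b': node 14→6 (fail-walked)
i=13 'a': node 6→15 (fail-walked)
i=14 'c': node 15→16
i=15 'a': node 16→17
i=16 'c': node 17→18
i=17 'b': node 18→19  ** P4@[12:17]
i=18 'c': node 19→13 (fail-walked)
i=19 'b': node 13→14  ** P3@[17:19]
i=20 'a': node 14→15 (fail-walked)
i=21 'c': node 15→16
i=22 'a': node 16→17
i=23 'c': node 17→18
i=24 'b': node 18→19  ** P4@[19:24]
i=25 'a': node 19→15 (fail-walked)
i=26 'c': node 15→16
i=27 'b': node 16→3 (fail-walked)
i=28 'b': node 3→4  ** P0@[25:28]

Matches: [[3,6],[3,7],[8,2],[10,6],[10,7],[11,3],[17,4],[19,3],[24,4],[28,0]]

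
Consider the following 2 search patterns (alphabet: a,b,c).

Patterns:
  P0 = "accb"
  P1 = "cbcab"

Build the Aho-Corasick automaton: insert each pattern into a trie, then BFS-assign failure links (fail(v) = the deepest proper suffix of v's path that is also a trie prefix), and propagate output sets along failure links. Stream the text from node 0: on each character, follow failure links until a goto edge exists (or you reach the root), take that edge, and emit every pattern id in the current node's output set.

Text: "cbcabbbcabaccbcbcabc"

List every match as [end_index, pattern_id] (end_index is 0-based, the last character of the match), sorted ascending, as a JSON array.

Build automaton:
Trie nodes:
  0='ε' goto a→1 c→5
  1='a' goto c→2
  2='ac' goto c→3
  3='acc' goto b→4
  4='accb' goto ·  [P0 ends]
  5='c' goto b→6
  6='cb' goto c→7
  7='cbc' goto a→8
  8='cbca' goto b→9
  9='cbcab' goto ·  [P1 ends]

BFS fail/out derivation:
  n1('a'): parent n0 fail=0; on 'a' 0 → fail=0;  out ∅∪∅=∅
  n5('c'): parent n0 fail=0; on 'c' 0 → fail=0;  out ∅∪∅=∅
  n2('ac'): parent n1 fail=0; on 'c' 0 → fail=5;  out ∅∪∅=∅
  n6('cb'): parent n5 fail=0; on 'b' 0 → fail=0;  out ∅∪∅=∅
  n3('acc'): parent n2 fail=5; on 'c' 5→0 → fail=5;  out ∅∪∅=∅
  n7('cbc'): parent n6 fail=0; on 'c' 0 → fail=5;  out ∅∪∅=∅
  n4('accb'): parent n3 fail=5; on 'b' 5 → fail=6;  out {0}∪∅={0}
  n8('cbca'): parent n7 fail=5; on 'a' 5→0 → fail=1;  out ∅∪∅=∅
  n9('cbcab'): parent n8 fail=1; on 'b' 1→0 → fail=0;  out {1}∪∅={1}

Run:
i=0 'c': node 0→5
i=1 'b': node 5→6
i=2 'c': node 6→7
i=3 'a': node 7→8
i=4 'b': node 8→9  ** P1@[0:4]
i=5 'b': node 9→0 (fail-walked)
i=6 'b': node 0→0
i=7 'c': node 0→5
i=8 'a': node 5→1 (fail-walked)
i=9 'b': node 1→0 (fail-walked)
i=10 'a': node 0→1
i=11 'c': node 1→2
i=12 'c': node 2→3
i=13 'b': node 3→4  ** P0@[10:13]
i=14 'c': node 4→7 (fail-walked)
i=15 'b': node 7→6 (fail-walked)
i=16 'c': node 6→7
i=17 'a': node 7→8
i=18 'b': node 8→9  ** P1@[14:18]
i=19 'c': node 9→5 (fail-walked)

Matches: [[4,1],[13,0],[18,1]]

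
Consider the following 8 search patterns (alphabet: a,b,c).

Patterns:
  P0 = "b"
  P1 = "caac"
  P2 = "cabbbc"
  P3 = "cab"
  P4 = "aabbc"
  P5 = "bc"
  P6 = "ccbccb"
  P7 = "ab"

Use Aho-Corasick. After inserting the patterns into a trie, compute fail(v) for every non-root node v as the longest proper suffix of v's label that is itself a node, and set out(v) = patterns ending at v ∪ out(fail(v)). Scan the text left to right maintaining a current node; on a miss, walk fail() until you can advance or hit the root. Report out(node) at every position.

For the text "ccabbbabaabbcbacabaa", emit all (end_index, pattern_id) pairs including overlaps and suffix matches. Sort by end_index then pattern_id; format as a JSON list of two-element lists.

Build:
Trie nodes:
  n0 'ε': a→10 b→1 c→2
  n1 'b': c→15  ←P0
  n2 'c': a→3 c→16
  n3 'ca': a→4 b→6
  n4 'caa': c→5
  n5 'caac': ·  ←P1
  n6 'cab': b→7  ←P3
  n7 'cabb': b→8
  n8 'cabbb': c→9
  n9 'cabbbc': ·  ←P2
  n10 'a': a→11 b→21
  n11 'aa': b→12
  n12 'aab': b→13
  n13 'aabb': c→14
  n14 'aabbc': ·  ←P4
  n15 'bc': ·  ←P5
  n16 'cc': b→17
  n17 'ccb': c→18
  n18 'ccbc': c→19
  n19 'ccbcc': b→20
  n20 'ccbccb': ·  ←P6
  n21 'ab': ·  ←P7

BFS fail/out derivation:
  fail(1) 'b': from fail(0)=0 chase 'b': 0 ⇒ 0;  out={0}∪out(0)={0}
  fail(2) 'c': from fail(0)=0 chase 'c': 0 ⇒ 0;  out=∅∪out(0)=∅
  fail(10) 'a': from fail(0)=0 chase 'a': 0 ⇒ 0;  out=∅∪out(0)=∅
  fail(3) 'ca': from fail(2)=0 chase 'a': 0 ⇒ 10;  out=∅∪out(10)=∅
  fail(11) 'aa': from fail(10)=0 chase 'a': 0 ⇒ 10;  out=∅∪out(10)=∅
  fail(15) 'bc': from fail(1)=0 chase 'c': 0 ⇒ 2;  out={5}∪out(2)={5}
  fail(16) 'cc': from fail(2)=0 chase 'c': 0 ⇒ 2;  out=∅∪out(2)=∅
  fail(21) 'ab': from fail(10)=0 chase 'b': 0 ⇒ 1;  out={7}∪out(1)={0,7}
  fail(4) 'caa': from fail(3)=10 chase 'a': 10 ⇒ 11;  out=∅∪out(11)=∅
  fail(6) 'cab': from fail(3)=10 chase 'b': 10 ⇒ 21;  out={3}∪out(21)={0,3,7}
  fail(12) 'aab': from fail(11)=10 chase 'b': 10 ⇒ 21;  out=∅∪out(21)={0,7}
  fail(17) 'ccb': from fail(16)=2 chase 'b': 2→0 ⇒ 1;  out=∅∪out(1)={0}
  fail(5) 'caac': from fail(4)=11 chase 'c': 11→10→0 ⇒ 2;  out={1}∪out(2)={1}
  fail(7) 'cabb': from fail(6)=21 chase 'b': 21→1→0 ⇒ 1;  out=∅∪out(1)={0}
  fail(13) 'aabb': from fail(12)=21 chase 'b': 21→1→0 ⇒ 1;  out=∅∪out(1)={0}
  fail(18) 'ccbc': from fail(17)=1 chase 'c': 1 ⇒ 15;  out=∅∪out(15)={5}
  fail(8) 'cabbb': from fail(7)=1 chase 'b': 1→0 ⇒ 1;  out=∅∪out(1)={0}
  fail(14) 'aabbc': from fail(13)=1 chase 'c': 1 ⇒ 15;  out={4}∪out(15)={4,5}
  fail(19) 'ccbcc': from fail(18)=15 chase 'c': 15→2 ⇒ 16;  out=∅∪out(16)=∅
  fail(9) 'cabbbc': from fail(8)=1 chase 'c': 1 ⇒ 15;  out={2}∪out(15)={2,5}
  fail(20) 'ccbccb': from fail(19)=16 chase 'b': 16 ⇒ 17;  out={6}∪out(17)={0,6}

Scan:
[0] read 'c'  n0⇒n2
[1] read 'c'  n2⇒n16
[2] read 'a'  n16⇒n3 (fail-walked)
[3] read 'b'  n3⇒n6  emit P0@[3:3],P3@[1:3],P7@[2:3]
[4] read 'b'  n6⇒n7  emit P0@[4:4]
[5] read 'b'  n7⇒n8  emit P0@[5:5]
[6] read 'a'  n8⇒n10 (fail-walked)
[7] read 'b'  n10⇒n21  emit P0@[7:7],P7@[6:7]
[8] read 'a'  n21⇒n10 (fail-walked)
[9] read 'a'  n10⇒n11
[10] read 'b'  n11⇒n12  emit P0@[10:10],P7@[9:10]
[11] read 'b'  n12⇒n13  emit P0@[11:11]
[12] read 'c'  n13⇒n14  emit P4@[8:12],P5@[11:12]
[13] read 'b'  n14⇒n1 (fail-walked)  emit P0@[13:13]
[14] read 'a'  n1⇒n10 (fail-walked)
[15] read 'c'  n10⇒n2 (fail-walked)
[16] read 'a'  n2⇒n3
[17] read 'b'  n3⇒n6  emit P0@[17:17],P3@[15:17],P7@[16:17]
[18] read 'a'  n6⇒n10 (fail-walked)
[19] read 'a'  n10⇒n11

Result: [[3,0],[3,3],[3,7],[4,0],[5,0],[7,0],[7,7],[10,0],[10,7],[11,0],[12,4],[12,5],[13,0],[17,0],[17,3],[17,7]]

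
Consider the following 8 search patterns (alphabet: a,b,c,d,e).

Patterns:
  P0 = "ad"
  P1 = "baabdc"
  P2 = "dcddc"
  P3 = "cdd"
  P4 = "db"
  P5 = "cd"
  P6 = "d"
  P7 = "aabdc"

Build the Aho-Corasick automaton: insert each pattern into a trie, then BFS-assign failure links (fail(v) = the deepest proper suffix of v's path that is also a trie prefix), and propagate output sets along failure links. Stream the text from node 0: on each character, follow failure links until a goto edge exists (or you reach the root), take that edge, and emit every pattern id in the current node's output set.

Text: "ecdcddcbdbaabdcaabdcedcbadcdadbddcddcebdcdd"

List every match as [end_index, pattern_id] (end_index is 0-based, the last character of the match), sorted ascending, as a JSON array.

Construct AC machine:
Trie nodes:
  0='ε' goto a→1 b→3 c→14 d→9
  1='a' goto a→18 d→2
  2='ad' goto ·  ←P0
  3='b' goto a→4
  4='ba' goto a→5
  5='baa' goto b→6
  6='baab' goto d→7
  7='baabd' goto c→8
  8='baabdc' goto ·  ←P1
  9='d' goto b→17 c→10  ←P6
  10='dc' goto d→11
  11='dcd' goto d→12
  12='dcdd' goto c→13
  13='dcddc' goto ·  ←P2
  14='c' goto d→15
  15='cd' goto d→16  ←P5
  16='cdd' goto ·  ←P3
  17='db' goto ·  ←P4
  18='aa' goto b→19
  19='aab' goto d→20
  20='aabd' goto c→21
  21='aabdc' goto ·  ←P7

BFS fail/out derivation:
  n1('a'): parent n0 fail=0; on 'a' 0 → fail=0;  out ∅∪∅=∅
  n3('b'): parent n0 fail=0; on 'b' 0 → fail=0;  out ∅∪∅=∅
  n9('d'): parent n0 fail=0; on 'd' 0 → fail=0;  out {6}∪∅={6}
  n14('c'): parent n0 fail=0; on 'c' 0 → fail=0;  out ∅∪∅=∅
  n2('ad'): parent n1 fail=0; on 'd' 0 → fail=9;  out {0}∪{6}={0,6}
  n4('ba'): parent n3 fail=0; on 'a' 0 → fail=1;  out ∅∪∅=∅
  n10('dc'): parent n9 fail=0; on 'c' 0 → fail=14;  out ∅∪∅=∅
  n15('cd'): parent n14 fail=0; on 'd' 0 → fail=9;  out {5}∪{6}={5,6}
  n17('db'): parent n9 fail=0; on 'b' 0 → fail=3;  out {4}∪∅={4}
  n18('aa'): parent n1 fail=0; on 'a' 0 → fail=1;  out ∅∪∅=∅
  n5('baa'): parent n4 fail=1; on 'a' 1 → fail=18;  out ∅∪∅=∅
  n11('dcd'): parent n10 fail=14; on 'd' 14 → fail=15;  out ∅∪{5,6}={5,6}
  n16('cdd'): parent n15 fail=9; on 'd' 9→0 → fail=9;  out {3}∪{6}={3,6}
  n19('aab'): parent n18 fail=1; on 'b' 1→0 → fail=3;  out ∅∪∅=∅
  n6('baab'): parent n5 fail=18; on 'b' 18 → fail=19;  out ∅∪∅=∅
  n12('dcdd'): parent n11 fail=15; on 'd' 15 → fail=16;  out ∅∪{3,6}={3,6}
  n20('aabd'): parent n19 fail=3; on 'd' 3→0 → fail=9;  out ∅∪{6}={6}
  n7('baabd'): parent n6 fail=19; on 'd' 19 → fail=20;  out ∅∪{6}={6}
  n13('dcddc'): parent n12 fail=16; on 'c' 16→9 → fail=10;  out {2}∪∅={2}
  n21('aabdc'): parent n20 fail=9; on 'c' 9 → fail=10;  out {7}∪∅={7}
  n8('baabdc'): parent n7 fail=20; on 'c' 20 → fail=21;  out {1}∪{7}={1,7}

Run:
[0] read 'e'  n0⇒n0
[1] read 'c'  n0⇒n14
[2] read 'd'  n14⇒n15  emit P5@[1:2],P6@[2:2]
[3] read 'c'  n15⇒n10 (fail-walked)
[4] read 'd'  n10⇒n11  emit P5@[3:4],P6@[4:4]
[5] read 'd'  n11⇒n12  emit P3@[3:5],P6@[5:5]
[6] read 'c'  n12⇒n13  emit P2@[2:6]
[7] read 'b'  n13⇒n3 (fail-walked)
[8] read 'd'  n3⇒n9 (fail-walked)  emit P6@[8:8]
[9] read 'b'  n9⇒n17  emit P4@[8:9]
[10] read 'a'  n17⇒n4 (fail-walked)
[11] read 'a'  n4⇒n5
[12] read 'b'  n5⇒n6
[13] read 'd'  n6⇒n7  emit P6@[13:13]
[14] read 'c'  n7⇒n8  emit P1@[9:14],P7@[10:14]
[15] read 'a'  n8⇒n1 (fail-walked)
[16] read 'a'  n1⇒n18
[17] read 'b'  n18⇒n19
[18] read 'd'  n19⇒n20  emit P6@[18:18]
[19] read 'c'  n20⇒n21  emit P7@[15:19]
[20] read 'e'  n21⇒n0 (fail-walked)
[21] read 'd'  n0⇒n9  emit P6@[21:21]
[22] read 'c'  n9⇒n10
[23] read 'b'  n10⇒n3 (fail-walked)
[24] read 'a'  n3⇒n4
[25] read 'd'  n4⇒n2 (fail-walked)  emit P0@[24:25],P6@[25:25]
[26] read 'c'  n2⇒n10 (fail-walked)
[27] read 'd'  n10⇒n11  emit P5@[26:27],P6@[27:27]
[28] read 'a'  n11⇒n1 (fail-walked)
[29] read 'd'  n1⇒n2  emit P0@[28:29],P6@[29:29]
[30] read 'b'  n2⇒n17 (fail-walked)  emit P4@[29:30]
[31] read 'd'  n17⇒n9 (fail-walked)  emit P6@[31:31]
[32] read 'd'  n9⇒n9 (fail-walked)  emit P6@[32:32]
[33] read 'c'  n9⇒n10
[34] read 'd'  n10⇒n11  emit P5@[33:34],P6@[34:34]
[35] read 'd'  n11⇒n12  emit P3@[33:35],P6@[35:35]
[36] read 'c'  n12⇒n13  emit P2@[32:36]
[37] read 'e'  n13⇒n0 (fail-walked)
[38] read 'b'  n0⇒n3
[39] read 'd'  n3⇒n9 (fail-walked)  emit P6@[39:39]
[40] read 'c'  n9⇒n10
[41] read 'd'  n10⇒n11  emit P5@[40:41],P6@[41:41]
[42] read 'd'  n11⇒n12  emit P3@[40:42],P6@[42:42]

All matches (sorted): [[2,5],[2,6],[4,5],[4,6],[5,3],[5,6],[6,2],[8,6],[9,4],[13,6],[14,1],[14,7],[18,6],[19,7],[21,6],[25,0],[25,6],[27,5],[27,6],[29,0],[29,6],[30,4],[31,6],[32,6],[34,5],[34,6],[35,3],[35,6],[36,2],[39,6],[41,5],[41,6],[42,3],[42,6]]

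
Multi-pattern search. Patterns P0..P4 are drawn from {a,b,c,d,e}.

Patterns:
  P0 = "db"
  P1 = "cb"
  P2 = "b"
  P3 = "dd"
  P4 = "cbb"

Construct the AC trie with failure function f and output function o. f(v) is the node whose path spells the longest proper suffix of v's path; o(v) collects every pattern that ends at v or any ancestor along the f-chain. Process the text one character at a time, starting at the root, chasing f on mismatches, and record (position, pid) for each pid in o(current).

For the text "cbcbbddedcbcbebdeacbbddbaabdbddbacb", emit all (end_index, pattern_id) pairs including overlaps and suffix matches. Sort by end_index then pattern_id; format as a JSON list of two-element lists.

Build automaton:
Trie (insert patterns):
  n0 'ε': b→5 c→3 d→1
  n1 'd': b→2 d→6
  n2 'db': ·  ←P0
  n3 'c': b→4
  n4 'cb': b→7  ←P1
  n5 'b': ·  ←P2
  n6 'dd': ·  ←P3
  n7 'cbb': ·  ←P4

BFS fail/out derivation:
  fail(1) 'd': from fail(0)=0 chase 'd': 0 ⇒ 0;  out=∅∪out(0)=∅
  fail(3) 'c': from fail(0)=0 chase 'c': 0 ⇒ 0;  out=∅∪out(0)=∅
  fail(5) 'b': from fail(0)=0 chase 'b': 0 ⇒ 0;  out={2}∪out(0)={2}
  fail(2) 'db': from fail(1)=0 chase 'b': 0 ⇒ 5;  out={0}∪out(5)={0,2}
  fail(4) 'cb': from fail(3)=0 chase 'b': 0 ⇒ 5;  out={1}∪out(5)={1,2}
  fail(6) 'dd': from fail(1)=0 chase 'd': 0 ⇒ 1;  out={3}∪out(1)={3}
  fail(7) 'cbb': from fail(4)=5 chase 'b': 5→0 ⇒ 5;  out={4}∪out(5)={2,4}

Scan:
pos 0 'c': at 3
pos 1 'b': at 4  ** P1@[0:1],P2@[1:1]
pos 2 'c': at 3 (via fail)
pos 3 'b': at 4  ** P1@[2:3],P2@[3:3]
pos 4 'b': at 7  ** P2@[4:4],P4@[2:4]
pos 5 'd': at 1 (via fail)
pos 6 'd': at 6  ** P3@[5:6]
pos 7 'e': at 0 (via fail)
pos 8 'd': at 1
pos 9 'c': at 3 (via fail)
pos 10 'b': at 4  ** P1@[9:10],P2@[10:10]
pos 11 'c': at 3 (via fail)
pos 12 'b': at 4  ** P1@[11:12],P2@[12:12]
pos 13 'e': at 0 (via fail)
pos 14 'b': at 5  ** P2@[14:14]
pos 15 'd': at 1 (via fail)
pos 16 'e': at 0 (via fail)
pos 17 'a': at 0
pos 18 'c': at 3
pos 19 'b': at 4  ** P1@[18:19],P2@[19:19]
pos 20 'b': at 7  ** P2@[20:20],P4@[18:20]
pos 21 'd': at 1 (via fail)
pos 22 'd': at 6  ** P3@[21:22]
pos 23 'b': at 2 (via fail)  ** P0@[22:23],P2@[23:23]
pos 24 'a': at 0 (via fail)
pos 25 'a': at 0
pos 26 'b': at 5  ** P2@[26:26]
pos 27 'd': at 1 (via fail)
pos 28 'b': at 2  ** P0@[27:28],P2@[28:28]
pos 29 'd': at 1 (via fail)
pos 30 'd': at 6  ** P3@[29:30]
pos 31 'b': at 2 (via fail)  ** P0@[30:31],P2@[31:31]
pos 32 'a': at 0 (via fail)
pos 33 'c': at 3
pos 34 'b': at 4  ** P1@[33:34],P2@[34:34]

All matches (sorted): [[1,1],[1,2],[3,1],[3,2],[4,2],[4,4],[6,3],[10,1],[10,2],[12,1],[12,2],[14,2],[19,1],[19,2],[20,2],[20,4],[22,3],[23,0],[23,2],[26,2],[28,0],[28,2],[30,3],[31,0],[31,2],[34,1],[34,2]]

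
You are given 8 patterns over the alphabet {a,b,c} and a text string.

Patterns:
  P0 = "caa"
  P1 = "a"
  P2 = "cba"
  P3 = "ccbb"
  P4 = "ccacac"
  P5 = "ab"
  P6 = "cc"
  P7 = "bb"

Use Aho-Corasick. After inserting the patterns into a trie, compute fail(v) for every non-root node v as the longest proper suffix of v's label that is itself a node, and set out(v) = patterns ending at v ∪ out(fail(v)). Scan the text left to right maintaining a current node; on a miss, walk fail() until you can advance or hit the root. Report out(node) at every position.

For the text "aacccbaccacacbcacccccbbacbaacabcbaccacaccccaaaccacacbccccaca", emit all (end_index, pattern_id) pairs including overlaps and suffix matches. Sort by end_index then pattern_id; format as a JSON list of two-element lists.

Build automaton:
Trie (insert patterns):
  n0 'ε': a→4 b→15 c→1
  n1 'c': a→2 b→5 c→7
  n2 'ca': a→3
  n3 'caa': ·  [P0 ends]
  n4 'a': b→14  [P1 ends]
  n5 'cb': a→6
  n6 'cba': ·  [P2 ends]
  n7 'cc': a→10 b→8  [P6 ends]
  n8 'ccb': b→9
  n9 'ccbb': ·  [P3 ends]
  n10 'cca': c→11
  n11 'ccac': a→12
  n12 'ccaca': c→13
  n13 'ccacac': ·  [P4 ends]
  n14 'ab': ·  [P5 ends]
  n15 'b': b→16
  n16 'bb': ·  [P7 ends]

Failure links (BFS by depth):
  n1('c'): parent n0 fail=0; on 'c' 0 → fail=0;  out ∅∪∅=∅
  n4('a'): parent n0 fail=0; on 'a' 0 → fail=0;  out {1}∪∅={1}
  n15('b'): parent n0 fail=0; on 'b' 0 → fail=0;  out ∅∪∅=∅
  n2('ca'): parent n1 fail=0; on 'a' 0 → fail=4;  out ∅∪{1}={1}
  n5('cb'): parent n1 fail=0; on 'b' 0 → fail=15;  out ∅∪∅=∅
  n7('cc'): parent n1 fail=0; on 'c' 0 → fail=1;  out {6}∪∅={6}
  n14('ab'): parent n4 fail=0; on 'b' 0 → fail=15;  out {5}∪∅={5}
  n16('bb'): parent n15 fail=0; on 'b' 0 → fail=15;  out {7}∪∅={7}
  n3('caa'): parent n2 fail=4; on 'a' 4→0 → fail=4;  out {0}∪{1}={0,1}
  n6('cba'): parent n5 fail=15; on 'a' 15→0 → fail=4;  out {2}∪{1}={1,2}
  n8('ccb'): parent n7 fail=1; on 'b' 1 → fail=5;  out ∅∪∅=∅
  n10('cca'): parent n7 fail=1; on 'a' 1 → fail=2;  out ∅∪{1}={1}
  n9('ccbb'): parent n8 fail=5; on 'b' 5→15 → fail=16;  out {3}∪{7}={3,7}
  n11('ccac'): parent n10 fail=2; on 'c' 2→4→0 → fail=1;  out ∅∪∅=∅
  n12('ccaca'): parent n11 fail=1; on 'a' 1 → fail=2;  out ∅∪{1}={1}
  n13('ccacac'): parent n12 fail=2; on 'c' 2→4→0 → fail=1;  out {4}∪∅={4}

Text stream:
i=0 'a': node 0→4  ** P1@[0:0]
i=1 'a': node 4→4 (via fail)  ** P1@[1:1]
i=2 'c': node 4→1 (via fail)
i=3 'c': node 1→7  ** P6@[2:3]
i=4 'c': node 7→7 (via fail)  ** P6@[3:4]
i=5 'b': node 7→8
i=6 'a': node 8→6 (via fail)  ** P1@[6:6],P2@[4:6]
i=7 'c': node 6→1 (via fail)
i=8 'c': node 1→7  ** P6@[7:8]
i=9 'a': node 7→10  ** P1@[9:9]
i=10 'c': node 10→11
i=11 'a': node 11→12  ** P1@[11:11]
i=12 'c': node 12→13  ** P4@[7:12]
i=13 'b': node 13→5 (via fail)
i=14 'c': node 5→1 (via fail)
i=15 'a': node 1→2  ** P1@[15:15]
i=16 'c': node 2→1 (via fail)
i=17 'c': node 1→7  ** P6@[16:17]
i=18 'c': node 7→7 (via fail)  ** P6@[17:18]
i=19 'c': node 7→7 (via fail)  ** P6@[18:19]
i=20 'c': node 7→7 (via fail)  ** P6@[19:20]
i=21 'b': node 7→8
i=22 'b': node 8→9  ** P3@[19:22],P7@[21:22]
i=23 'a': node 9→4 (via fail)  ** P1@[23:23]
i=24 'c': node 4→1 (via fail)
i=25 'b': node 1→5
i=26 'a': node 5→6  ** P1@[26:26],P2@[24:26]
i=27 'a': node 6→4 (via fail)  ** P1@[27:27]
i=28 'c': node 4→1 (via fail)
i=29 'a': node 1→2  ** P1@[29:29]
i=30 'b': node 2→14 (via fail)  ** P5@[29:30]
i=31 'c': node 14→1 (via fail)
i=32 'b': node 1→5
i=33 'a': node 5→6  ** P1@[33:33],P2@[31:33]
i=34 'c': node 6→1 (via fail)
i=35 'c': node 1→7  ** P6@[34:35]
i=36 'a': node 7→10  ** P1@[36:36]
i=37 'c': node 10→11
i=38 'a': node 11→12  ** P1@[38:38]
i=39 'c': node 12→13  ** P4@[34:39]
i=40 'c': node 13→7 (via fail)  ** P6@[39:40]
i=41 'c': node 7→7 (via fail)  ** P6@[40:41]
i=42 'c': node 7→7 (via fail)  ** P6@[41:42]
i=43 'a': node 7→10  ** P1@[43:43]
i=44 'a': node 10→3 (via fail)  ** P0@[42:44],P1@[44:44]
i=45 'a': node 3→4 (via fail)  ** P1@[45:45]
i=46 'c': node 4→1 (via fail)
i=47 'c': node 1→7  ** P6@[46:47]
i=48 'a': node 7→10  ** P1@[48:48]
i=49 'c': node 10→11
i=50 'a': node 11→12  ** P1@[50:50]
i=51 'c': node 12→13  ** P4@[46:51]
i=52 'b': node 13→5 (via fail)
i=53 'c': node 5→1 (via fail)
i=54 'c': node 1→7  ** P6@[53:54]
i=55 'c': node 7→7 (via fail)  ** P6@[54:55]
i=56 'c': node 7→7 (via fail)  ** P6@[55:56]
i=57 'a': node 7→10  ** P1@[57:57]
i=58 'c': node 10→11
i=59 'a': node 11→12  ** P1@[59:59]

Matches: [[0,1],[1,1],[3,6],[4,6],[6,1],[6,2],[8,6],[9,1],[11,1],[12,4],[15,1],[17,6],[18,6],[19,6],[20,6],[22,3],[22,7],[23,1],[26,1],[26,2],[27,1],[29,1],[30,5],[33,1],[33,2],[35,6],[36,1],[38,1],[39,4],[40,6],[41,6],[42,6],[43,1],[44,0],[44,1],[45,1],[47,6],[48,1],[50,1],[51,4],[54,6],[55,6],[56,6],[57,1],[59,1]]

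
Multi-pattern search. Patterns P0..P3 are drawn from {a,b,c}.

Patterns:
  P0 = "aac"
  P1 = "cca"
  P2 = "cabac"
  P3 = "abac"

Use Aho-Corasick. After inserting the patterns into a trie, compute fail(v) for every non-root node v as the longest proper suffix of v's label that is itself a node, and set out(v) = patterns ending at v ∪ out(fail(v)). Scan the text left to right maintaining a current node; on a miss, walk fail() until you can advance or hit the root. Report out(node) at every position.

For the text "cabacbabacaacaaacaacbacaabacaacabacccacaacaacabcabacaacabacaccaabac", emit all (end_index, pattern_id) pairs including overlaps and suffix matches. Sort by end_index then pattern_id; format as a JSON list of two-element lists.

Construct AC machine:
Trie (insert patterns):
  0='ε' goto a→1 c→4
  1='a' goto a→2 b→11
  2='aa' goto c→3
  3='aac' goto ·  ←P0
  4='c' goto a→7 c→5
  5='cc' goto a→6
  6='cca' goto ·  ←P1
  7='ca' goto b→8
  8='cab' goto a→9
  9='caba' goto c→10
  10='cabac' goto ·  ←P2
  11='ab' goto a→12
  12='aba' goto c→13
  13='abac' goto ·  ←P3

BFS fail/out derivation:
  fail(1) 'a': from fail(0)=0 chase 'a': 0 ⇒ 0;  out=∅∪out(0)=∅
  fail(4) 'c': from fail(0)=0 chase 'c': 0 ⇒ 0;  out=∅∪out(0)=∅
  fail(2) 'aa': from fail(1)=0 chase 'a': 0 ⇒ 1;  out=∅∪out(1)=∅
  fail(5) 'cc': from fail(4)=0 chase 'c': 0 ⇒ 4;  out=∅∪out(4)=∅
  fail(7) 'ca': from fail(4)=0 chase 'a': 0 ⇒ 1;  out=∅∪out(1)=∅
  fail(11) 'ab': from fail(1)=0 chase 'b': 0 ⇒ 0;  out=∅∪out(0)=∅
  fail(3) 'aac': from fail(2)=1 chase 'c': 1→0 ⇒ 4;  out={0}∪out(4)={0}
  fail(6) 'cca': from fail(5)=4 chase 'a': 4 ⇒ 7;  out={1}∪out(7)={1}
  fail(8) 'cab': from fail(7)=1 chase 'b': 1 ⇒ 11;  out=∅∪out(11)=∅
  fail(12) 'aba': from fail(11)=0 chase 'a': 0 ⇒ 1;  out=∅∪out(1)=∅
  fail(9) 'caba': from fail(8)=11 chase 'a': 11 ⇒ 12;  out=∅∪out(12)=∅
  fail(13) 'abac': from fail(12)=1 chase 'c': 1→0 ⇒ 4;  out={3}∪out(4)={3}
  fail(10) 'cabac': from fail(9)=12 chase 'c': 12 ⇒ 13;  out={2}∪out(13)={2,3}

Run:
[0] read 'c'  n0⇒n4
[1] read 'a'  n4⇒n7
[2] read 'b'  n7⇒n8
[3] read 'a'  n8⇒n9
[4] read 'c'  n9⇒n10  emit P2@[0:4],P3@[1:4]
[5] read 'b'  n10⇒n0 ·f
[6] read 'a'  n0⇒n1
[7] read 'b'  n1⇒n11
[8] read 'a'  n11⇒n12
[9] read 'c'  n12⇒n13  emit P3@[6:9]
[10] read 'a'  n13⇒n7 ·f
[11] read 'a'  n7⇒n2 ·f
[12] read 'c'  n2⇒n3  emit P0@[10:12]
[13] read 'a'  n3⇒n7 ·f
[14] read 'a'  n7⇒n2 ·f
[15] read 'a'  n2⇒n2 ·f
[16] read 'c'  n2⇒n3  emit P0@[14:16]
[17] read 'a'  n3⇒n7 ·f
[18] read 'a'  n7⇒n2 ·f
[19] read 'c'  n2⇒n3  emit P0@[17:19]
[20] read 'b'  n3⇒n0 ·f
[21] read 'a'  n0⇒n1
[22] read 'c'  n1⇒n4 ·f
[23] read 'a'  n4⇒n7
[24] read 'a'  n7⇒n2 ·f
[25] read 'b'  n2⇒n11 ·f
[26] read 'a'  n11⇒n12
[27] read 'c'  n12⇒n13  emit P3@[24:27]
[28] read 'a'  n13⇒n7 ·f
[29] read 'a'  n7⇒n2 ·f
[30] read 'c'  n2⇒n3  emit P0@[28:30]
[31] read 'a'  n3⇒n7 ·f
[32] read 'b'  n7⇒n8
[33] read 'a'  n8⇒n9
[34] read 'c'  n9⇒n10  emit P2@[30:34],P3@[31:34]
[35] read 'c'  n10⇒n5 ·f
[36] read 'c'  n5⇒n5 ·f
[37] read 'a'  n5⇒n6  emit P1@[35:37]
[38] read 'c'  n6⇒n4 ·f
[39] read 'a'  n4⇒n7
[40] read 'a'  n7⇒n2 ·f
[41] read 'c'  n2⇒n3  emit P0@[39:41]
[42] read 'a'  n3⇒n7 ·f
[43] read 'a'  n7⇒n2 ·f
[44] read 'c'  n2⇒n3  emit P0@[42:44]
[45] read 'a'  n3⇒n7 ·f
[46] read 'b'  n7⇒n8
[47] read 'c'  n8⇒n4 ·f
[48] read 'a'  n4⇒n7
[49] read 'b'  n7⇒n8
[50] read 'a'  n8⇒n9
[51] read 'c'  n9⇒n10  emit P2@[47:51],P3@[48:51]
[52] read 'a'  n10⇒n7 ·f
[53] read 'a'  n7⇒n2 ·f
[54] read 'c'  n2⇒n3  emit P0@[52:54]
[55] read 'a'  n3⇒n7 ·f
[56] read 'b'  n7⇒n8
[57] read 'a'  n8⇒n9
[58] read 'c'  n9⇒n10  emit P2@[54:58],P3@[55:58]
[59] read 'a'  n10⇒n7 ·f
[60] read 'c'  n7⇒n4 ·f
[61] read 'c'  n4⇒n5
[62] read 'a'  n5⇒n6  emit P1@[60:62]
[63] read 'a'  n6⇒n2 ·f
[64] read 'b'  n2⇒n11 ·f
[65] read 'a'  n11⇒n12
[66] read 'c'  n12⇒n13  emit P3@[63:66]

All matches (sorted): [[4,2],[4,3],[9,3],[12,0],[16,0],[19,0],[27,3],[30,0],[34,2],[34,3],[37,1],[41,0],[44,0],[51,2],[51,3],[54,0],[58,2],[58,3],[62,1],[66,3]]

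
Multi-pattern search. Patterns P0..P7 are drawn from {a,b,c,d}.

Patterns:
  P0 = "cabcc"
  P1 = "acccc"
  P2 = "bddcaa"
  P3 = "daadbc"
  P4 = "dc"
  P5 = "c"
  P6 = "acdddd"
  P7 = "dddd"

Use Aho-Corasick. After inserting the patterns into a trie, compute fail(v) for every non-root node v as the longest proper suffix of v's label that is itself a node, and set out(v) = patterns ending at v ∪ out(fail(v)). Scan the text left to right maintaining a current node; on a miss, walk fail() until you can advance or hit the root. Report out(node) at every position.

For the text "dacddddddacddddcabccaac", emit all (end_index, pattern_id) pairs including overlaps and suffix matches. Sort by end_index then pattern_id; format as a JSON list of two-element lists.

Construct AC machine:
Trie nodes:
  n0 'ε': a→6 b→11 c→1 d→17
  n1 'c': a→2  [P5 ends]
  n2 'ca': b→3
  n3 'cab': c→4
  n4 'cabc': c→5
  n5 'cabcc': ·  [P0 ends]
  n6 'a': c→7
  n7 'ac': c→8 d→24
  n8 'acc': c→9
  n9 'accc': c→10
  n10 'acccc': ·  [P1 ends]
  n11 'b': d→12
  n12 'bd': d→13
  n13 'bdd': c→14
  n14 'bddc': a→15
  n15 'bddca': a→16
  n16 'bddcaa': ·  [P2 ends]
  n17 'd': a→18 c→23 d→28
  n18 'da': a→19
  n19 'daa': d→20
  n20 'daad': b→21
  n21 'daadb': c→22
  n22 'daadbc': ·  [P3 ends]
  n23 'dc': ·  [P4 ends]
  n24 'acd': d→25
  n25 'acdd': d→26
  n26 'acddd': d→27
  n27 'acdddd': ·  [P6 ends]
  n28 'dd': d→29
  n29 'ddd': d→30
  n30 'dddd': ·  [P7 ends]

BFS fail/out derivation:
  fail(1) 'c': from fail(0)=0 chase 'c': 0 ⇒ 0;  out={5}∪out(0)={5}
  fail(6) 'a': from fail(0)=0 chase 'a': 0 ⇒ 0;  out=∅∪out(0)=∅
  fail(11) 'b': from fail(0)=0 chase 'b': 0 ⇒ 0;  out=∅∪out(0)=∅
  fail(17) 'd': from fail(0)=0 chase 'd': 0 ⇒ 0;  out=∅∪out(0)=∅
  fail(2) 'ca': from fail(1)=0 chase 'a': 0 ⇒ 6;  out=∅∪out(6)=∅
  fail(7) 'ac': from fail(6)=0 chase 'c': 0 ⇒ 1;  out=∅∪out(1)={5}
  fail(12) 'bd': from fail(11)=0 chase 'd': 0 ⇒ 17;  out=∅∪out(17)=∅
  fail(18) 'da': from fail(17)=0 chase 'a': 0 ⇒ 6;  out=∅∪out(6)=∅
  fail(23) 'dc': from fail(17)=0 chase 'c': 0 ⇒ 1;  out={4}∪out(1)={4,5}
  fail(28) 'dd': from fail(17)=0 chase 'd': 0 ⇒ 17;  out=∅∪out(17)=∅
  fail(3) 'cab': from fail(2)=6 chase 'b': 6→0 ⇒ 11;  out=∅∪out(11)=∅
  fail(8) 'acc': from fail(7)=1 chase 'c': 1→0 ⇒ 1;  out=∅∪out(1)={5}
  fail(13) 'bdd': from fail(12)=17 chase 'd': 17 ⇒ 28;  out=∅∪out(28)=∅
  fail(19) 'daa': from fail(18)=6 chase 'a': 6→0 ⇒ 6;  out=∅∪out(6)=∅
  fail(24) 'acd': from fail(7)=1 chase 'd': 1→0 ⇒ 17;  out=∅∪out(17)=∅
  fail(29) 'ddd': from fail(28)=17 chase 'd': 17 ⇒ 28;  out=∅∪out(28)=∅
  fail(4) 'cabc': from fail(3)=11 chase 'c': 11→0 ⇒ 1;  out=∅∪out(1)={5}
  fail(9) 'accc': from fail(8)=1 chase 'c': 1→0 ⇒ 1;  out=∅∪out(1)={5}
  fail(14) 'bddc': from fail(13)=28 chase 'c': 28→17 ⇒ 23;  out=∅∪out(23)={4,5}
  fail(20) 'daad': from fail(19)=6 chase 'd': 6→0 ⇒ 17;  out=∅∪out(17)=∅
  fail(25) 'acdd': from fail(24)=17 chase 'd': 17 ⇒ 28;  out=∅∪out(28)=∅
  fail(30) 'dddd': from fail(29)=28 chase 'd': 28 ⇒ 29;  out={7}∪out(29)={7}
  fail(5) 'cabcc': from fail(4)=1 chase 'c': 1→0 ⇒ 1;  out={0}∪out(1)={0,5}
  fail(10) 'acccc': from fail(9)=1 chase 'c': 1→0 ⇒ 1;  out={1}∪out(1)={1,5}
  fail(15) 'bddca': from fail(14)=23 chase 'a': 23→1 ⇒ 2;  out=∅∪out(2)=∅
  fail(21) 'daadb': from fail(20)=17 chase 'b': 17→0 ⇒ 11;  out=∅∪out(11)=∅
  fail(26) 'acddd': from fail(25)=28 chase 'd': 28 ⇒ 29;  out=∅∪out(29)=∅
  fail(16) 'bddcaa': from fail(15)=2 chase 'a': 2→6→0 ⇒ 6;  out={2}∪out(6)={2}
  fail(22) 'daadbc': from fail(21)=11 chase 'c': 11→0 ⇒ 1;  out={3}∪out(1)={3,5}
  fail(27) 'acdddd': from fail(26)=29 chase 'd': 29 ⇒ 30;  out={6}∪out(30)={6,7}

Run:
pos 0 'd': at 17
pos 1 'a': at 18
pos 2 'c': at 7 (fail-walked)  emit P5@[2:2]
pos 3 'd': at 24
pos 4 'd': at 25
pos 5 'd': at 26
pos 6 'd': at 27  emit P6@[1:6],P7@[3:6]
pos 7 'd': at 30 (fail-walked)  emit P7@[4:7]
pos 8 'd': at 30 (fail-walked)  emit P7@[5:8]
pos 9 'a': at 18 (fail-walked)
pos 10 'c': at 7 (fail-walked)  emit P5@[10:10]
pos 11 'd': at 24
pos 12 'd': at 25
pos 13 'd': at 26
pos 14 'd': at 27  emit P6@[9:14],P7@[11:14]
pos 15 'c': at 23 (fail-walked)  emit P4@[14:15],P5@[15:15]
pos 16 'a': at 2 (fail-walked)
pos 17 'b': at 3
pos 18 'c': at 4  emit P5@[18:18]
pos 19 'c': at 5  emit P0@[15:19],P5@[19:19]
pos 20 'a': at 2 (fail-walked)
pos 21 'a': at 6 (fail-walked)
pos 22 'c': at 7  emit P5@[22:22]

Matches: [[2,5],[6,6],[6,7],[7,7],[8,7],[10,5],[14,6],[14,7],[15,4],[15,5],[18,5],[19,0],[19,5],[22,5]]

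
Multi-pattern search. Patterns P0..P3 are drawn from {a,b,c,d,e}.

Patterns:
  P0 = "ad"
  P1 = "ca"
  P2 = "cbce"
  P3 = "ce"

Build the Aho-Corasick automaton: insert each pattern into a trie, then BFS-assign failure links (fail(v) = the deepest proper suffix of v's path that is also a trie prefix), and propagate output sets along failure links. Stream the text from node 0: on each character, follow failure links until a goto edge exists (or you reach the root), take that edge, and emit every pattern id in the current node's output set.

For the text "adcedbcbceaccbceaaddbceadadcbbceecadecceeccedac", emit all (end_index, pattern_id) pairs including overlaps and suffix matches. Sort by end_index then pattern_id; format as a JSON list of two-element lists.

Build automaton:
Trie (insert patterns):
  0='ε' goto a→1 c→3
  1='a' goto d→2
  2='ad' goto ·  ←P0
  3='c' goto a→4 b→5 e→8
  4='ca' goto ·  ←P1
  5='cb' goto c→6
  6='cbc' goto e→7
  7='cbce' goto ·  ←P2
  8='ce' goto ·  ←P3

BFS fail/out derivation:
  fail(1) 'a': from fail(0)=0 chase 'a': 0 ⇒ 0;  out=∅∪out(0)=∅
  fail(3) 'c': from fail(0)=0 chase 'c': 0 ⇒ 0;  out=∅∪out(0)=∅
  fail(2) 'ad': from fail(1)=0 chase 'd': 0 ⇒ 0;  out={0}∪out(0)={0}
  fail(4) 'ca': from fail(3)=0 chase 'a': 0 ⇒ 1;  out={1}∪out(1)={1}
  fail(5) 'cb': from fail(3)=0 chase 'b': 0 ⇒ 0;  out=∅∪out(0)=∅
  fail(8) 'ce': from fail(3)=0 chase 'e': 0 ⇒ 0;  out={3}∪out(0)={3}
  fail(6) 'cbc': from fail(5)=0 chase 'c': 0 ⇒ 3;  out=∅∪out(3)=∅
  fail(7) 'cbce': from fail(6)=3 chase 'e': 3 ⇒ 8;  out={2}∪out(8)={2,3}

Run:
pos 0 'a': at 1
pos 1 'd': at 2  emit P0@[0:1]
pos 2 'c': at 3 (via fail)
pos 3 'e': at 8  emit P3@[2:3]
pos 4 'd': at 0 (via fail)
pos 5 'b': at 0
pos 6 'c': at 3
pos 7 'b': at 5
pos 8 'c': at 6
pos 9 'e': at 7  emit P2@[6:9],P3@[8:9]
pos 10 'a': at 1 (via fail)
pos 11 'c': at 3 (via fail)
pos 12 'c': at 3 (via fail)
pos 13 'b': at 5
pos 14 'c': at 6
pos 15 'e': at 7  emit P2@[12:15],P3@[14:15]
pos 16 'a': at 1 (via fail)
pos 17 'a': at 1 (via fail)
pos 18 'd': at 2  emit P0@[17:18]
pos 19 'd': at 0 (via fail)
pos 20 'b': at 0
pos 21 'c': at 3
pos 22 'e': at 8  emit P3@[21:22]
pos 23 'a': at 1 (via fail)
pos 24 'd': at 2  emit P0@[23:24]
pos 25 'a': at 1 (via fail)
pos 26 'd': at 2  emit P0@[25:26]
pos 27 'c': at 3 (via fail)
pos 28 'b': at 5
pos 29 'b': at 0 (via fail)
pos 30 'c': at 3
pos 31 'e': at 8  emit P3@[30:31]
pos 32 'e': at 0 (via fail)
pos 33 'c': at 3
pos 34 'a': at 4  emit P1@[33:34]
pos 35 'd': at 2 (via fail)  emit P0@[34:35]
pos 36 'e': at 0 (via fail)
pos 37 'c': at 3
pos 38 'c': at 3 (via fail)
pos 39 'e': at 8  emit P3@[38:39]
pos 40 'e': at 0 (via fail)
pos 41 'c': at 3
pos 42 'c': at 3 (via fail)
pos 43 'e': at 8  emit P3@[42:43]
pos 44 'd': at 0 (via fail)
pos 45 'a': at 1
pos 46 'c': at 3 (via fail)

All matches (sorted): [[1,0],[3,3],[9,2],[9,3],[15,2],[15,3],[18,0],[22,3],[24,0],[26,0],[31,3],[34,1],[35,0],[39,3],[43,3]]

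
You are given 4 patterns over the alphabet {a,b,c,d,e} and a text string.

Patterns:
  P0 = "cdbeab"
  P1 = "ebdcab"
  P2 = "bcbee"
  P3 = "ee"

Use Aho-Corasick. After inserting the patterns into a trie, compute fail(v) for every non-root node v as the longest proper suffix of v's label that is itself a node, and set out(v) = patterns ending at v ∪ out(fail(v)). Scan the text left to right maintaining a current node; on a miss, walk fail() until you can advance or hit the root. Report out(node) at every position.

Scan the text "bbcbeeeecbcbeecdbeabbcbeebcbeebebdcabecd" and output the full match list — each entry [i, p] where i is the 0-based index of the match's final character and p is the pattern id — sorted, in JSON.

Build:
Trie (insert patterns):
  0='ε' goto b→13 c→1 e→7
  1='c' goto d→2
  2='cd' goto b→3
  3='cdb' goto e→4
  4='cdbe' goto a→5
  5='cdbea' goto b→6
  6='cdbeab' goto ·  [P0 ends]
  7='e' goto b→8 e→18
  8='eb' goto d→9
  9='ebd' goto c→10
  10='ebdc' goto a→11
  11='ebdca' goto b→12
  12='ebdcab' goto ·  [P1 ends]
  13='b' goto c→14
  14='bc' goto b→15
  15='bcb' goto e→16
  16='bcbe' goto e→17
  17='bcbee' goto ·  [P2 ends]
  18='ee' goto ·  [P3 ends]

Failure links (BFS by depth):
  fail(1) 'c': from fail(0)=0 chase 'c': 0 ⇒ 0;  out=∅∪out(0)=∅
  fail(7) 'e': from fail(0)=0 chase 'e': 0 ⇒ 0;  out=∅∪out(0)=∅
  fail(13) 'b': from fail(0)=0 chase 'b': 0 ⇒ 0;  out=∅∪out(0)=∅
  fail(2) 'cd': from fail(1)=0 chase 'd': 0 ⇒ 0;  out=∅∪out(0)=∅
  fail(8) 'eb': from fail(7)=0 chase 'b': 0 ⇒ 13;  out=∅∪out(13)=∅
  fail(14) 'bc': from fail(13)=0 chase 'c': 0 ⇒ 1;  out=∅∪out(1)=∅
  fail(18) 'ee': from fail(7)=0 chase 'e': 0 ⇒ 7;  out={3}∪out(7)={3}
  fail(3) 'cdb': from fail(2)=0 chase 'b': 0 ⇒ 13;  out=∅∪out(13)=∅
  fail(9) 'ebd': from fail(8)=13 chase 'd': 13→0 ⇒ 0;  out=∅∪out(0)=∅
  fail(15) 'bcb': from fail(14)=1 chase 'b': 1→0 ⇒ 13;  out=∅∪out(13)=∅
  fail(4) 'cdbe': from fail(3)=13 chase 'e': 13→0 ⇒ 7;  out=∅∪out(7)=∅
  fail(10) 'ebdc': from fail(9)=0 chase 'c': 0 ⇒ 1;  out=∅∪out(1)=∅
  fail(16) 'bcbe': from fail(15)=13 chase 'e': 13→0 ⇒ 7;  out=∅∪out(7)=∅
  fail(5) 'cdbea': from fail(4)=7 chase 'a': 7→0 ⇒ 0;  out=∅∪out(0)=∅
  fail(11) 'ebdca': from fail(10)=1 chase 'a': 1→0 ⇒ 0;  out=∅∪out(0)=∅
  fail(17) 'bcbee': from fail(16)=7 chase 'e': 7 ⇒ 18;  out={2}∪out(18)={2,3}
  fail(6) 'cdbeab': from fail(5)=0 chase 'b': 0 ⇒ 13;  out={0}∪out(13)={0}
  fail(12) 'ebdcab': from fail(11)=0 chase 'b': 0 ⇒ 13;  out={1}∪out(13)={1}

Text stream:
pos 0 'b': at 13
pos 1 'b': at 13 (fail-walked)
pos 2 'c': at 14
pos 3 'b': at 15
pos 4 'e': at 16
pos 5 'e': at 17  → match P2@[1:5],P3@[4:5]
pos 6 'e': at 18 (fail-walked)  → match P3@[5:6]
pos 7 'e': at 18 (fail-walked)  → match P3@[6:7]
pos 8 'c': at 1 (fail-walked)
pos 9 'b': at 13 (fail-walked)
pos 10 'c': at 14
pos 11 'b': at 15
pos 12 'e': at 16
pos 13 'e': at 17  → match P2@[9:13],P3@[12:13]
pos 14 'c': at 1 (fail-walked)
pos 15 'd': at 2
pos 16 'b': at 3
pos 17 'e': at 4
pos 18 'a': at 5
pos 19 'b': at 6  → match P0@[14:19]
pos 20 'b': at 13 (fail-walked)
pos 21 'c': at 14
pos 22 'b': at 15
pos 23 'e': at 16
pos 24 'e': at 17  → match P2@[20:24],P3@[23:24]
pos 25 'b': at 8 (fail-walked)
pos 26 'c': at 14 (fail-walked)
pos 27 'b': at 15
pos 28 'e': at 16
pos 29 'e': at 17  → match P2@[25:29],P3@[28:29]
pos 30 'b': at 8 (fail-walked)
pos 31 'e': at 7 (fail-walked)
pos 32 'b': at 8
pos 33 'd': at 9
pos 34 'c': at 10
pos 35 'a': at 11
pos 36 'b': at 12  → match P1@[31:36]
pos 37 'e': at 7 (fail-walked)
pos 38 'c': at 1 (fail-walked)
pos 39 'd': at 2

Result: [[5,2],[5,3],[6,3],[7,3],[13,2],[13,3],[19,0],[24,2],[24,3],[29,2],[29,3],[36,1]]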